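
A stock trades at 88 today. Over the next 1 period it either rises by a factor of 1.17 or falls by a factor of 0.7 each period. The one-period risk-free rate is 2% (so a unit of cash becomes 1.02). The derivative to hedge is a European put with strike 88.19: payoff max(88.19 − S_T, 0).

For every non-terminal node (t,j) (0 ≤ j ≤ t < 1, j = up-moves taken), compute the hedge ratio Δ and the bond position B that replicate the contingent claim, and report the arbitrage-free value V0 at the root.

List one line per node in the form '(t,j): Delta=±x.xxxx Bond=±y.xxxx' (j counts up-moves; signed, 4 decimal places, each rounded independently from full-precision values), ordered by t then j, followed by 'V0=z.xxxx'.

(0,0): Delta=-0.6429 Bond=64.8942
V0=8.3198

Under the risk-neutral measure, an up-move has probability p* = (R−d)/(u−d) = 0.6809 and values discount at R = 1.02.
Terminal values V(1,·): V(1,0)=26.5900, V(1,1)=0.0000
  t=0,j=0: stock 88.0000 → up 102.9600 (V=0.0000), down 61.6000 (V=26.5900). Price 8.3198; hedge Δ=-0.6429, bond B=64.8942.
Root portfolio cost Δ·88+B reproduces V0=8.3198.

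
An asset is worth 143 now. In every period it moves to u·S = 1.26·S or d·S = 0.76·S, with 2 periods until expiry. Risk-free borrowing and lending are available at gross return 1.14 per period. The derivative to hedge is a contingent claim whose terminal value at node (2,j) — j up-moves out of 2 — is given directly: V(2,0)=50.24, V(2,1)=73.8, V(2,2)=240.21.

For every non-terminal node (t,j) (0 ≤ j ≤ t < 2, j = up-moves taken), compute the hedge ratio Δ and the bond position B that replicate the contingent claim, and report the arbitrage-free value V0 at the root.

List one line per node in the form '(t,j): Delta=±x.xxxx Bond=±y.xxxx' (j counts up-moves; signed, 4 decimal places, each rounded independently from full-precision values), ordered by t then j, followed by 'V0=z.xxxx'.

(0,0): Delta=1.6210 Bond=-102.0975
(1,0): Delta=0.4336 Bond=12.6568
(1,1): Delta=1.8472 Bond=-157.1432
V0=129.7025

Since d<R<u, set p* = (R−d)/(u−d) = 0.7600; price each node as the discounted p*-expectation of its children.
Terminal values V(2,·): V(2,0)=50.2400, V(2,1)=73.8000, V(2,2)=240.2100
(1,0): S=108.6800. Δ = (V_up−V_dn)/(S_up−S_dn) = (73.8000−50.2400)/(136.9368−82.5968) = 0.4336. V = [p*·73.8000 + (1−p*)·50.2400]/1.14 = 59.7768. B = V − Δ·S = 12.6568.
(1,1): S=180.1800. Δ = (V_up−V_dn)/(S_up−S_dn) = (240.2100−73.8000)/(227.0268−136.9368) = 1.8472. V = [p*·240.2100 + (1−p*)·73.8000]/1.14 = 175.6768. B = V − Δ·S = -157.1432.
(0,0): S=143.0000. Δ = (V_up−V_dn)/(S_up−S_dn) = (175.6768−59.7768)/(180.1800−108.6800) = 1.6210. V = [p*·175.6768 + (1−p*)·59.7768]/1.14 = 129.7025. B = V − Δ·S = -102.0975.
Self-financing check: at every node Δ·S+B equals the discounted successor values.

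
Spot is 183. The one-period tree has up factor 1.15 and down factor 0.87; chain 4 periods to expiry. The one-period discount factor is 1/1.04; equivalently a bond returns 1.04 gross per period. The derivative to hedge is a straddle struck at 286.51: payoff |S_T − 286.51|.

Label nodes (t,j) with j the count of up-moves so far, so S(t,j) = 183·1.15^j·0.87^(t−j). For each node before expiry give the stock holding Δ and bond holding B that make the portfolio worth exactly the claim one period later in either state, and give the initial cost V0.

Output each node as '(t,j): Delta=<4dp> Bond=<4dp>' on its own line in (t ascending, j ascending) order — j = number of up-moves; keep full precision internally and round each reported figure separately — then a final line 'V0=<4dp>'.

The replicating-portfolio and risk-neutral prices coincide; use p* = (1.04−0.87)/(1.15−0.87) = 0.6071 for the latter.
Terminal payoffs: V(4,0)=181.6697, V(4,1)=147.9280, V(4,2)=103.3270, V(4,3)=44.3715, V(4,4)=33.5581
  t=3,j=0: stock 120.5060 → up 138.5820 (V=147.9280), down 104.8403 (V=181.6697). Price 154.9843; hedge Δ=-1.0000, bond B=275.4904.
  t=3,j=1: stock 159.2896 → up 183.1830 (V=103.3270), down 138.5820 (V=147.9280). Price 116.2008; hedge Δ=-1.0000, bond B=275.4904.
  t=3,j=2: stock 210.5552 → up 242.1385 (V=44.3715), down 183.1830 (V=103.3270). Price 64.9352; hedge Δ=-1.0000, bond B=275.4904.
  t=3,j=3: stock 278.3201 → up 320.0681 (V=33.5581), down 242.1385 (V=44.3715). Price 36.3522; hedge Δ=-0.1388, bond B=74.9713.
  t=2,j=0: stock 138.5127 → up 159.2896 (V=116.2008), down 120.5060 (V=154.9843). Price 126.3819; hedge Δ=-1.0000, bond B=264.8946.
  t=2,j=1: stock 183.0915 → up 210.5552 (V=64.9352), down 159.2896 (V=116.2008). Price 81.8031; hedge Δ=-1.0000, bond B=264.8946.
  t=2,j=2: stock 242.0175 → up 278.3201 (V=36.3522), down 210.5552 (V=64.9352). Price 45.7511; hedge Δ=-0.4218, bond B=147.8333.
  t=1,j=0: stock 159.2100 → up 183.0915 (V=81.8031), down 138.5127 (V=126.3819). Price 95.4963; hedge Δ=-1.0000, bond B=254.7063.
  t=1,j=1: stock 210.4500 → up 242.0175 (V=45.7511), down 183.0915 (V=81.8031). Price 57.6100; hedge Δ=-0.6118, bond B=186.3670.
  t=0,j=0: stock 183.0000 → up 210.4500 (V=57.6100), down 159.2100 (V=95.4963). Price 69.7057; hedge Δ=-0.7394, bond B=205.0140.
Root portfolio cost Δ·183+B reproduces V0=69.7057.

(0,0): Delta=-0.7394 Bond=205.0140
(1,0): Delta=-1.0000 Bond=254.7063
(1,1): Delta=-0.6118 Bond=186.3670
(2,0): Delta=-1.0000 Bond=264.8946
(2,1): Delta=-1.0000 Bond=264.8946
(2,2): Delta=-0.4218 Bond=147.8333
(3,0): Delta=-1.0000 Bond=275.4904
(3,1): Delta=-1.0000 Bond=275.4904
(3,2): Delta=-1.0000 Bond=275.4904
(3,3): Delta=-0.1388 Bond=74.9713
V0=69.7057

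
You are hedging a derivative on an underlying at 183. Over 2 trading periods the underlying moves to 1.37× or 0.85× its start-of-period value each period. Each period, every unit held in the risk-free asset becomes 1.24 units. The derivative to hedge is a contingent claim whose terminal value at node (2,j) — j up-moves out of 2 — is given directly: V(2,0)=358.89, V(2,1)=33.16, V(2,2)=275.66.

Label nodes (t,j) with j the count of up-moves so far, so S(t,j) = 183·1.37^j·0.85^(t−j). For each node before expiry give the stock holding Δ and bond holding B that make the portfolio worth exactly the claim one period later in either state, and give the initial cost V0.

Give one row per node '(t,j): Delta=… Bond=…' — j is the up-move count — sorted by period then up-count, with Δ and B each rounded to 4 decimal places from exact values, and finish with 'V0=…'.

(0,0): Delta=0.8512 Bond=-32.2531
(1,0): Delta=-4.0270 Bond=718.8172
(1,1): Delta=1.8601 Bond=-292.9308
V0=123.5200

Since d<R<u, set p* = (R−d)/(u−d) = 0.7500; price each node as the discounted p*-expectation of its children.
Terminal payoffs: V(2,0)=358.8900, V(2,1)=33.1600, V(2,2)=275.6600
Node (1,0) S=155.5500: V=(p*·33.1600+(1−p*)·358.8900)/1.24=92.4133; Δ=(33.1600−358.8900)/(213.1035−132.2175)=-4.0270; B=V−Δ·S=718.8172
Node (1,1) S=250.7100: V=(p*·275.6600+(1−p*)·33.1600)/1.24=173.4153; Δ=(275.6600−33.1600)/(343.4727−213.1035)=1.8601; B=V−Δ·S=-292.9308
Node (0,0) S=183.0000: V=(p*·173.4153+(1−p*)·92.4133)/1.24=123.5200; Δ=(173.4153−92.4133)/(250.7100−155.5500)=0.8512; B=V−Δ·S=-32.2531
Root portfolio cost Δ·183+B reproduces V0=123.5200.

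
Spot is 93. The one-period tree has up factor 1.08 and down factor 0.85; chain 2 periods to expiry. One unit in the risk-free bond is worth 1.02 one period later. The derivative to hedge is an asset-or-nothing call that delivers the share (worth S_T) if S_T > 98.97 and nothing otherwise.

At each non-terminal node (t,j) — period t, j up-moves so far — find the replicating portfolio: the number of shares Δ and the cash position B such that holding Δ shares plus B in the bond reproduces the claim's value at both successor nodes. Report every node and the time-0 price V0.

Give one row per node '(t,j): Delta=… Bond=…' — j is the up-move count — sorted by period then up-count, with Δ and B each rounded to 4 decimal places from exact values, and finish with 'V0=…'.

Risk-neutral probability p* = (R−d)/(u−d) = (1.02−0.85)/(1.08−0.85) = 0.7391.
Terminal payoffs: V(2,0)=0.0000, V(2,1)=0.0000, V(2,2)=108.4752
Node (1,0) S=79.0500: V=(p*·0.0000+(1−p*)·0.0000)/1.02=0.0000; Δ=(0.0000−0.0000)/(85.3740−67.1925)=0.0000; B=V−Δ·S=0.0000
Node (1,1) S=100.4400: V=(p*·108.4752+(1−p*)·0.0000)/1.02=78.6052; Δ=(108.4752−0.0000)/(108.4752−85.3740)=4.6957; B=V−Δ·S=-393.0261
Node (0,0) S=93.0000: V=(p*·78.6052+(1−p*)·0.0000)/1.02=56.9603; Δ=(78.6052−0.0000)/(100.4400−79.0500)=3.6749; B=V−Δ·S=-284.8015
Check: Δ(0,0)·S0 + B(0,0) = 56.9603 = V0.

(0,0): Delta=3.6749 Bond=-284.8015
(1,0): Delta=0.0000 Bond=0.0000
(1,1): Delta=4.6957 Bond=-393.0261
V0=56.9603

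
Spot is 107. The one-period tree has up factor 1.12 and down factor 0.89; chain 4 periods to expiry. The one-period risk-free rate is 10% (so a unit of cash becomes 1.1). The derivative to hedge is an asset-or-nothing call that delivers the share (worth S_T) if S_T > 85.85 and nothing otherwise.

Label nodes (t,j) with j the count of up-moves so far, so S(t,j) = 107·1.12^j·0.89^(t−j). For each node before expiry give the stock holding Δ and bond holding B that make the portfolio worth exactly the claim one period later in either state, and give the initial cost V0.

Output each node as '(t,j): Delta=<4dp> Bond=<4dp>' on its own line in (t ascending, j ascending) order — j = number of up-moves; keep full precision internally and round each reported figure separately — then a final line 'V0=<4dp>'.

(0,0): Delta=1.0531 Bond=-5.8198
(1,0): Delta=1.5012 Bond=-49.0803
(1,1): Delta=1.0192 Bond=-2.3372
(2,0): Delta=4.5270 Bond=-310.4332
(2,1): Delta=1.2722 Bond=-29.5651
(2,2): Delta=1.0000 Bond=0.0000
(3,0): Delta=0.0000 Bond=0.0000
(3,1): Delta=4.8696 Bond=-373.9980
(3,2): Delta=1.0000 Bond=0.0000
(3,3): Delta=1.0000 Bond=0.0000
V0=106.8588

No-arbitrage ⇒ martingale measure with p* = (R−d)/(u−d) = 0.9130.
At expiry t=4: V(4,0)=0.0000, V(4,1)=0.0000, V(4,2)=106.3163, V(4,3)=133.7913, V(4,4)=168.3666
Node (3,0) S=75.4317: V=(p*·0.0000+(1−p*)·0.0000)/1.1=0.0000; Δ=(0.0000−0.0000)/(84.4835−67.1342)=0.0000; B=V−Δ·S=0.0000
Node (3,1) S=94.9253: V=(p*·106.3163+(1−p*)·0.0000)/1.1=88.2467; Δ=(106.3163−0.0000)/(106.3163−84.4835)=4.8696; B=V−Δ·S=-373.9980
Node (3,2) S=119.4565: V=(p*·133.7913+(1−p*)·106.3163)/1.1=119.4565; Δ=(133.7913−106.3163)/(133.7913−106.3163)=1.0000; B=V−Δ·S=0.0000
Node (3,3) S=150.3273: V=(p*·168.3666+(1−p*)·133.7913)/1.1=150.3273; Δ=(168.3666−133.7913)/(168.3666−133.7913)=1.0000; B=V−Δ·S=0.0000
Node (2,0) S=84.7547: V=(p*·88.2467+(1−p*)·0.0000)/1.1=73.2483; Δ=(88.2467−0.0000)/(94.9253−75.4317)=4.5270; B=V−Δ·S=-310.4332
Node (2,1) S=106.6576: V=(p*·119.4565+(1−p*)·88.2467)/1.1=106.1297; Δ=(119.4565−88.2467)/(119.4565−94.9253)=1.2722; B=V−Δ·S=-29.5651
Node (2,2) S=134.2208: V=(p*·150.3273+(1−p*)·119.4565)/1.1=134.2208; Δ=(150.3273−119.4565)/(150.3273−119.4565)=1.0000; B=V−Δ·S=0.0000
Node (1,0) S=95.2300: V=(p*·106.1297+(1−p*)·73.2483)/1.1=93.8822; Δ=(106.1297−73.2483)/(106.6576−84.7547)=1.5012; B=V−Δ·S=-49.0803
Node (1,1) S=119.8400: V=(p*·134.2208+(1−p*)·106.1297)/1.1=119.7983; Δ=(134.2208−106.1297)/(134.2208−106.6576)=1.0192; B=V−Δ·S=-2.3372
Node (0,0) S=107.0000: V=(p*·119.7983+(1−p*)·93.8822)/1.1=106.8588; Δ=(119.7983−93.8822)/(119.8400−95.2300)=1.0531; B=V−Δ·S=-5.8198
Check: Δ(0,0)·S0 + B(0,0) = 106.8588 = V0.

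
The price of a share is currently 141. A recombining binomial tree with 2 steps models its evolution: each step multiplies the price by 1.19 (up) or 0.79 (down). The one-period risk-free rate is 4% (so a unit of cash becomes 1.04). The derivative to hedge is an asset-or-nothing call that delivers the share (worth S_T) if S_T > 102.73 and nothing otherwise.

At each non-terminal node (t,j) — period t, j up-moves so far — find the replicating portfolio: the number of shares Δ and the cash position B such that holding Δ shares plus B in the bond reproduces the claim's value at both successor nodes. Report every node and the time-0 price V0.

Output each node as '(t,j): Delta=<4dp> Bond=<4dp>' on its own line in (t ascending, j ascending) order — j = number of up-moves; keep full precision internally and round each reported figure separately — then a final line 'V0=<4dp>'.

Risk-neutral probability p* = (R−d)/(u−d) = (1.04−0.79)/(1.19−0.79) = 0.6250.
Terminal payoffs: V(2,0)=0.0000, V(2,1)=132.5541, V(2,2)=199.6701
  t=1,j=0: stock 111.3900 → up 132.5541 (V=132.5541), down 87.9981 (V=0.0000). Price 79.6599; hedge Δ=2.9750, bond B=-251.7253.
  t=1,j=1: stock 167.7900 → up 199.6701 (V=199.6701), down 132.5541 (V=132.5541). Price 167.7900; hedge Δ=1.0000, bond B=0.0000.
  t=0,j=0: stock 141.0000 → up 167.7900 (V=167.7900), down 111.3900 (V=79.6599). Price 129.5589; hedge Δ=1.5626, bond B=-90.7663.
Each (Δ,B) replicates both successor values, so the strategy is self-financing and V0 is arbitrage-free.

(0,0): Delta=1.5626 Bond=-90.7663
(1,0): Delta=2.9750 Bond=-251.7253
(1,1): Delta=1.0000 Bond=0.0000
V0=129.5589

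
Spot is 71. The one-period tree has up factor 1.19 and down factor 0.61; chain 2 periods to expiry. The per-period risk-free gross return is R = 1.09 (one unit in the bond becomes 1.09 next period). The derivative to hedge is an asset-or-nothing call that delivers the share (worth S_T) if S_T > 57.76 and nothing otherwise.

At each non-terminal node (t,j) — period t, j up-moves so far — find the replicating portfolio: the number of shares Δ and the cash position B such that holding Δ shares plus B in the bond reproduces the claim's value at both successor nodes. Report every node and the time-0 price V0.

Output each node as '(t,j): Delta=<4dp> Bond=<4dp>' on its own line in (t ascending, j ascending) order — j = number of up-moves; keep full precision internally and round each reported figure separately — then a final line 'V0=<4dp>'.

(0,0): Delta=1.8538 Bond=-73.6571
(1,0): Delta=0.0000 Bond=0.0000
(1,1): Delta=2.0517 Bond=-97.0125
V0=57.9597

Since d<R<u, set p* = (R−d)/(u−d) = 0.8276; price each node as the discounted p*-expectation of its children.
Terminal values V(2,·): V(2,0)=0.0000, V(2,1)=0.0000, V(2,2)=100.5431
(1,0): S=43.3100. Δ = (V_up−V_dn)/(S_up−S_dn) = (0.0000−0.0000)/(51.5389−26.4191) = 0.0000. V = [p*·0.0000 + (1−p*)·0.0000]/1.09 = 0.0000. B = V − Δ·S = 0.0000.
(1,1): S=84.4900. Δ = (V_up−V_dn)/(S_up−S_dn) = (100.5431−0.0000)/(100.5431−51.5389) = 2.0517. V = [p*·100.5431 + (1−p*)·0.0000]/1.09 = 76.3377. B = V − Δ·S = -97.0125.
(0,0): S=71.0000. Δ = (V_up−V_dn)/(S_up−S_dn) = (76.3377−0.0000)/(84.4900−43.3100) = 1.8538. V = [p*·76.3377 + (1−p*)·0.0000]/1.09 = 57.9597. B = V − Δ·S = -73.6571.
Self-financing check: at every node Δ·S+B equals the discounted successor values.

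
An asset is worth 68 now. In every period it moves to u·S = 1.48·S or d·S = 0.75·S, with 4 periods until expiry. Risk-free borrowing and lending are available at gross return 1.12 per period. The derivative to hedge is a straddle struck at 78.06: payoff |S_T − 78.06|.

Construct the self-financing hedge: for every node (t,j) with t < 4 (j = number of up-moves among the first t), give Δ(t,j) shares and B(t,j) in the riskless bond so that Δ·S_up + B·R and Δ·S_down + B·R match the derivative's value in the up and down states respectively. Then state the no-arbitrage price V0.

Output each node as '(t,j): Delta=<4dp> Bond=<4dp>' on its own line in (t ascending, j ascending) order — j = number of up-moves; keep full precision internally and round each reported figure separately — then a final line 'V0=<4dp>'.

(0,0): Delta=0.5504 Bond=-3.7828
(1,0): Delta=0.0197 Bond=22.8303
(1,1): Delta=0.8121 Bond=-30.5722
(2,0): Delta=-0.8145 Bond=57.4776
(2,1): Delta=0.4310 Bond=-5.4754
(2,2): Delta=1.0000 Bond=-62.2290
(3,0): Delta=-1.0000 Bond=69.6964
(3,1): Delta=-0.7230 Bond=59.1972
(3,2): Delta=1.0000 Bond=-69.6964
(3,3): Delta=1.0000 Bond=-69.6964
V0=33.6453

No-arbitrage ⇒ martingale measure with p* = (R−d)/(u−d) = 0.5068.
At expiry t=4: V(4,0)=56.5444, V(4,1)=35.6025, V(4,2)=5.7228, V(4,3)=87.2714, V(4,4)=248.1939
Node (3,0) S=28.6875: V=(p*·35.6025+(1−p*)·56.5444)/1.12=41.0089; Δ=(35.6025−56.5444)/(42.4575−21.5156)=-1.0000; B=V−Δ·S=69.6964
Node (3,1) S=56.6100: V=(p*·5.7228+(1−p*)·35.6025)/1.12=18.2661; Δ=(5.7228−35.6025)/(83.7828−42.4575)=-0.7230; B=V−Δ·S=59.1972
Node (3,2) S=111.7104: V=(p*·87.2714+(1−p*)·5.7228)/1.12=42.0140; Δ=(87.2714−5.7228)/(165.3314−83.7828)=1.0000; B=V−Δ·S=-69.6964
Node (3,3) S=220.4419: V=(p*·248.1939+(1−p*)·87.2714)/1.12=150.7454; Δ=(248.1939−87.2714)/(326.2539−165.3314)=1.0000; B=V−Δ·S=-69.6964
Node (2,0) S=38.2500: V=(p*·18.2661+(1−p*)·41.0089)/1.12=26.3230; Δ=(18.2661−41.0089)/(56.6100−28.6875)=-0.8145; B=V−Δ·S=57.4776
Node (2,1) S=75.4800: V=(p*·42.0140+(1−p*)·18.2661)/1.12=27.0560; Δ=(42.0140−18.2661)/(111.7104−56.6100)=0.4310; B=V−Δ·S=-5.4754
Node (2,2) S=148.9472: V=(p*·150.7454+(1−p*)·42.0140)/1.12=86.7182; Δ=(150.7454−42.0140)/(220.4419−111.7104)=1.0000; B=V−Δ·S=-62.2290
Node (1,0) S=51.0000: V=(p*·27.0560+(1−p*)·26.3230)/1.12=23.8344; Δ=(27.0560−26.3230)/(75.4800−38.2500)=0.0197; B=V−Δ·S=22.8303
Node (1,1) S=100.6400: V=(p*·86.7182+(1−p*)·27.0560)/1.12=51.1569; Δ=(86.7182−27.0560)/(148.9472−75.4800)=0.8121; B=V−Δ·S=-30.5722
Node (0,0) S=68.0000: V=(p*·51.1569+(1−p*)·23.8344)/1.12=33.6453; Δ=(51.1569−23.8344)/(100.6400−51.0000)=0.5504; B=V−Δ·S=-3.7828
Each (Δ,B) replicates both successor values, so the strategy is self-financing and V0 is arbitrage-free.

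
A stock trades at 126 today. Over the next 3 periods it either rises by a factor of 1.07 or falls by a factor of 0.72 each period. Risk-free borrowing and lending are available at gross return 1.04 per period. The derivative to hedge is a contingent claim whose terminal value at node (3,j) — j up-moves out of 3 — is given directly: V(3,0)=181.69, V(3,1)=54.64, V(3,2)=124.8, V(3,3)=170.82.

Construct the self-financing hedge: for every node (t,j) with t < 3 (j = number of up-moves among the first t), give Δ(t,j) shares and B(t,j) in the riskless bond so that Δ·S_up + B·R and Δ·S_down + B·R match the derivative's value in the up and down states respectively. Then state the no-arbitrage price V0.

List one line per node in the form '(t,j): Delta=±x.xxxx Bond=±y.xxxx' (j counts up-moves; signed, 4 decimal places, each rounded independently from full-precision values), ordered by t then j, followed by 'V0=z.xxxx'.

No-arbitrage ⇒ martingale measure with p* = (R−d)/(u−d) = 0.9143.
Terminal values V(3,·): V(3,0)=181.6900, V(3,1)=54.6400, V(3,2)=124.8000, V(3,3)=170.8200
Node (2,0) S=65.3184: V=(p*·54.6400+(1−p*)·181.6900)/1.04=63.0096; Δ=(54.6400−181.6900)/(69.8907−47.0292)=-5.5574; B=V−Δ·S=426.0096
Node (2,1) S=97.0704: V=(p*·124.8000+(1−p*)·54.6400)/1.04=114.2176; Δ=(124.8000−54.6400)/(103.8653−69.8907)=2.0651; B=V−Δ·S=-86.2396
Node (2,2) S=144.2574: V=(p*·170.8200+(1−p*)·124.8000)/1.04=160.4571; Δ=(170.8200−124.8000)/(154.3554−103.8653)=0.9115; B=V−Δ·S=28.9714
Node (1,0) S=90.7200: V=(p*·114.2176+(1−p*)·63.0096)/1.04=105.6042; Δ=(114.2176−63.0096)/(97.0704−65.3184)=1.6127; B=V−Δ·S=-40.7043
Node (1,1) S=134.8200: V=(p*·160.4571+(1−p*)·114.2176)/1.04=150.4748; Δ=(160.4571−114.2176)/(144.2574−97.0704)=0.9799; B=V−Δ·S=18.3617
Node (0,0) S=126.0000: V=(p*·150.4748+(1−p*)·105.6042)/1.04=140.9891; Δ=(150.4748−105.6042)/(134.8200−90.7200)=1.0175; B=V−Δ·S=12.7874
Root portfolio cost Δ·126+B reproduces V0=140.9891.

(0,0): Delta=1.0175 Bond=12.7874
(1,0): Delta=1.6127 Bond=-40.7043
(1,1): Delta=0.9799 Bond=18.3617
(2,0): Delta=-5.5574 Bond=426.0096
(2,1): Delta=2.0651 Bond=-86.2396
(2,2): Delta=0.9115 Bond=28.9714
V0=140.9891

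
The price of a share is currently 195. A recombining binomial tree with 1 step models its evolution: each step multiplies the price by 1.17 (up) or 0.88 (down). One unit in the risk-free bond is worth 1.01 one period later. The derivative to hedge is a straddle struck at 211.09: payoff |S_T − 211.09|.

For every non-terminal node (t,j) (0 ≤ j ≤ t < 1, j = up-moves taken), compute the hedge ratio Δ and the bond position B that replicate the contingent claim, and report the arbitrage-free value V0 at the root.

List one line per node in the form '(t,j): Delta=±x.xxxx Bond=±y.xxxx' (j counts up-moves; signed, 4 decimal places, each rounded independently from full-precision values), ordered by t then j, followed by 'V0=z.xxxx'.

The replicating-portfolio and risk-neutral prices coincide; use p* = (1.01−0.88)/(1.17−0.88) = 0.4483 for the latter.
Payoff layer (t=1): V(1,0)=39.4900, V(1,1)=17.0600
  t=0,j=0: stock 195.0000 → up 228.1500 (V=17.0600), down 171.6000 (V=39.4900). Price 29.1437; hedge Δ=-0.3966, bond B=106.4886.
The time-0 hedge costs 29.1437, which is the no-arbitrage price.

(0,0): Delta=-0.3966 Bond=106.4886
V0=29.1437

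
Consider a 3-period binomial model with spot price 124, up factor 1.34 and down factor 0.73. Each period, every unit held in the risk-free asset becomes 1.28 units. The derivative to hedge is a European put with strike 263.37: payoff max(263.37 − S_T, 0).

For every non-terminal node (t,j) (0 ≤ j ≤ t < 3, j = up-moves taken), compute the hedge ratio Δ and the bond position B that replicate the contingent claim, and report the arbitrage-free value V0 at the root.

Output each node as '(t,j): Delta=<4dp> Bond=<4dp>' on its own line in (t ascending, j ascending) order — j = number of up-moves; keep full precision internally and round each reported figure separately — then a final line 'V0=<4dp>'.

(0,0): Delta=-0.7705 Bond=109.3540
(1,0): Delta=-1.0000 Bond=160.7483
(1,1): Delta=-0.7569 Bond=137.7068
(2,0): Delta=-1.0000 Bond=205.7578
(2,1): Delta=-1.0000 Bond=205.7578
(2,2): Delta=-0.7424 Bond=173.0472
V0=13.8131

Risk-neutral probability p* = (R−d)/(u−d) = (1.28−0.73)/(1.34−0.73) = 0.9016.
At expiry t=3: V(3,0)=215.1319, V(3,1)=174.8233, V(3,2)=100.8323, V(3,3)=0.0000
  t=2,j=0: stock 66.0796 → up 88.5467 (V=174.8233), down 48.2381 (V=215.1319). Price 139.6782; hedge Δ=-1.0000, bond B=205.7578.
  t=2,j=1: stock 121.2968 → up 162.5377 (V=100.8323), down 88.5467 (V=174.8233). Price 84.4610; hedge Δ=-1.0000, bond B=205.7578.
  t=2,j=2: stock 222.6544 → up 298.3569 (V=0.0000), down 162.5377 (V=100.8323). Price 7.7484; hedge Δ=-0.7424, bond B=173.0472.
  t=1,j=0: stock 90.5200 → up 121.2968 (V=84.4610), down 66.0796 (V=139.6782). Price 70.2283; hedge Δ=-1.0000, bond B=160.7483.
  t=1,j=1: stock 166.1600 → up 222.6544 (V=7.7484), down 121.2968 (V=84.4610). Price 11.9483; hedge Δ=-0.7569, bond B=137.7068.
  t=0,j=0: stock 124.0000 → up 166.1600 (V=11.9483), down 90.5200 (V=70.2283). Price 13.8131; hedge Δ=-0.7705, bond B=109.3540.
Check: Δ(0,0)·S0 + B(0,0) = 13.8131 = V0.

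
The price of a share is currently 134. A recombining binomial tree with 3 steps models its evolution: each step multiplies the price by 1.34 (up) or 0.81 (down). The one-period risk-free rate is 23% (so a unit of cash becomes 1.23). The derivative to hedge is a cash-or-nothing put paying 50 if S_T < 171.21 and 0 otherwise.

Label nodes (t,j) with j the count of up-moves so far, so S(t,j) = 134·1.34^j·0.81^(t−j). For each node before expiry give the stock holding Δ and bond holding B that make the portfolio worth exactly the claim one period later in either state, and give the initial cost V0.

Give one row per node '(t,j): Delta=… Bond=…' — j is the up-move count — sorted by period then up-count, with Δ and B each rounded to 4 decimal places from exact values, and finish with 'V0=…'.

(0,0): Delta=-0.1531 Bond=23.5036
(1,0): Delta=-0.5600 Bond=73.0751
(1,1): Delta=-0.0887 Bond=17.3423
(2,0): Delta=0.0000 Bond=40.6504
(2,1): Delta=-0.6486 Bond=102.7765
(2,2): Delta=0.0000 Bond=0.0000
V0=2.9918

Under the risk-neutral measure, an up-move has probability p* = (R−d)/(u−d) = 0.7925 and values discount at R = 1.23.
Terminal payoffs: V(3,0)=50.0000, V(3,1)=50.0000, V(3,2)=0.0000, V(3,3)=0.0000
  t=2,j=0: stock 87.9174 → up 117.8093 (V=50.0000), down 71.2131 (V=50.0000). Price 40.6504; hedge Δ=0.0000, bond B=40.6504.
  t=2,j=1: stock 145.4436 → up 194.8944 (V=0.0000), down 117.8093 (V=50.0000). Price 8.4369; hedge Δ=-0.6486, bond B=102.7765.
  t=2,j=2: stock 240.6104 → up 322.4179 (V=0.0000), down 194.8944 (V=0.0000). Price 0.0000; hedge Δ=0.0000, bond B=0.0000.
  t=1,j=0: stock 108.5400 → up 145.4436 (V=8.4369), down 87.9174 (V=40.6504). Price 12.2949; hedge Δ=-0.5600, bond B=73.0751.
  t=1,j=1: stock 179.5600 → up 240.6104 (V=0.0000), down 145.4436 (V=8.4369). Price 1.4236; hedge Δ=-0.0887, bond B=17.3423.
  t=0,j=0: stock 134.0000 → up 179.5600 (V=1.4236), down 108.5400 (V=12.2949). Price 2.9918; hedge Δ=-0.1531, bond B=23.5036.
The time-0 hedge costs 2.9918, which is the no-arbitrage price.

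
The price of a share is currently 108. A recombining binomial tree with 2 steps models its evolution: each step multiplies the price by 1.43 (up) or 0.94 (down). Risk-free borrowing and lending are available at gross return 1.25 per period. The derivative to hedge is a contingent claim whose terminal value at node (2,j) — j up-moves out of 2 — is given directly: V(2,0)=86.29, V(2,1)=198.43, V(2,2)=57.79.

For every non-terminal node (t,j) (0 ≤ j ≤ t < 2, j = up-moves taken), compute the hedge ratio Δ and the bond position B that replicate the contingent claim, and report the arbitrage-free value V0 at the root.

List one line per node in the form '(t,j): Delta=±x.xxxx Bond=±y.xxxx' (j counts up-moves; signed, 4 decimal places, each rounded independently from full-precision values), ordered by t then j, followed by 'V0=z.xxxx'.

(0,0): Delta=-0.7223 Bond=159.2955
(1,0): Delta=2.2543 Bond=-103.0686
(1,1): Delta=-1.8585 Bond=374.5833
V0=81.2840

Risk-neutral probability p* = (R−d)/(u−d) = (1.25−0.94)/(1.43−0.94) = 0.6327.
Terminal payoffs: V(2,0)=86.2900, V(2,1)=198.4300, V(2,2)=57.7900
Node (1,0) S=101.5200: V=(p*·198.4300+(1−p*)·86.2900)/1.25=125.7886; Δ=(198.4300−86.2900)/(145.1736−95.4288)=2.2543; B=V−Δ·S=-103.0686
Node (1,1) S=154.4400: V=(p*·57.7900+(1−p*)·198.4300)/1.25=87.5629; Δ=(57.7900−198.4300)/(220.8492−145.1736)=-1.8585; B=V−Δ·S=374.5833
Node (0,0) S=108.0000: V=(p*·87.5629+(1−p*)·125.7886)/1.25=81.2840; Δ=(87.5629−125.7886)/(154.4400−101.5200)=-0.7223; B=V−Δ·S=159.2955
The time-0 hedge costs 81.2840, which is the no-arbitrage price.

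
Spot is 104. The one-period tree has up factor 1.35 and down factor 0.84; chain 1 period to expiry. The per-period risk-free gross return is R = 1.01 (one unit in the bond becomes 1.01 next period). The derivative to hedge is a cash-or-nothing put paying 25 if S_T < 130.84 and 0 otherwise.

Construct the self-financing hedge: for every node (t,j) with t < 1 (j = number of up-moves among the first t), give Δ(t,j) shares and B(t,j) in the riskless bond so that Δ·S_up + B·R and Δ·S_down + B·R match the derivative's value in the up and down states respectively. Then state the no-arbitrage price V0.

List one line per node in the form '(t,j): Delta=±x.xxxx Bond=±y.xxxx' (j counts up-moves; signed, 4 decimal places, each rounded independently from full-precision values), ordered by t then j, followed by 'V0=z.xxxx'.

Since d<R<u, set p* = (R−d)/(u−d) = 0.3333; price each node as the discounted p*-expectation of its children.
Payoff layer (t=1): V(1,0)=25.0000, V(1,1)=0.0000
  t=0,j=0: stock 104.0000 → up 140.4000 (V=0.0000), down 87.3600 (V=25.0000). Price 16.5017; hedge Δ=-0.4713, bond B=65.5213.
The time-0 hedge costs 16.5017, which is the no-arbitrage price.

(0,0): Delta=-0.4713 Bond=65.5213
V0=16.5017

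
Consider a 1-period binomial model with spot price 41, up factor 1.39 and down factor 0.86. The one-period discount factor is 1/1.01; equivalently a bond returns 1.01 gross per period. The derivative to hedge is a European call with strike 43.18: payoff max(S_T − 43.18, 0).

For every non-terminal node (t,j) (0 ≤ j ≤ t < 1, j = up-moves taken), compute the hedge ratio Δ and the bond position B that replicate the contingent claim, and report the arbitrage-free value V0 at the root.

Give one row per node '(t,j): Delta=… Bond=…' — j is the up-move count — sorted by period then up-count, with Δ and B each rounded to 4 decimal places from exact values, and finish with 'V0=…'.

Since d<R<u, set p* = (R−d)/(u−d) = 0.2830; price each node as the discounted p*-expectation of its children.
Payoff layer (t=1): V(1,0)=0.0000, V(1,1)=13.8100
  t=0,j=0: stock 41.0000 → up 56.9900 (V=13.8100), down 35.2600 (V=0.0000). Price 3.8698; hedge Δ=0.6355, bond B=-22.1868.
Root portfolio cost Δ·41+B reproduces V0=3.8698.

(0,0): Delta=0.6355 Bond=-22.1868
V0=3.8698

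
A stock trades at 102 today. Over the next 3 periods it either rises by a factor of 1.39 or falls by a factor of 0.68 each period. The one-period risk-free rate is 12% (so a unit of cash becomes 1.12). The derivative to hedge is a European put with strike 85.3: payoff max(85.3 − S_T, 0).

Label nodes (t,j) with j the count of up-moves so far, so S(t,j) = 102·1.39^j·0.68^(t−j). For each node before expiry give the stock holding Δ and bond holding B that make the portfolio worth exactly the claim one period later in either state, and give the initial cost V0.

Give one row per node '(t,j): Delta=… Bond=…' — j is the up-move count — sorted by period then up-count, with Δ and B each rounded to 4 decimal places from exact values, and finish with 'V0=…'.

The replicating-portfolio and risk-neutral prices coincide; use p* = (1.12−0.68)/(1.39−0.68) = 0.6197 for the latter.
At expiry t=3: V(3,0)=53.2279, V(3,1)=19.7409, V(3,2)=0.0000, V(3,3)=0.0000
(2,0): S=47.1648. Δ = (V_up−V_dn)/(S_up−S_dn) = (19.7409−53.2279)/(65.5591−32.0721) = -1.0000. V = [p*·19.7409 + (1−p*)·53.2279]/1.12 = 28.9959. B = V − Δ·S = 76.1607.
(2,1): S=96.4104. Δ = (V_up−V_dn)/(S_up−S_dn) = (0.0000−19.7409)/(134.0105−65.5591) = -0.2884. V = [p*·0.0000 + (1−p*)·19.7409]/1.12 = 6.7028. B = V − Δ·S = 34.5069.
(2,2): S=197.0742. Δ = (V_up−V_dn)/(S_up−S_dn) = (0.0000−0.0000)/(273.9331−134.0105) = 0.0000. V = [p*·0.0000 + (1−p*)·0.0000]/1.12 = 0.0000. B = V − Δ·S = 0.0000.
(1,0): S=69.3600. Δ = (V_up−V_dn)/(S_up−S_dn) = (6.7028−28.9959)/(96.4104−47.1648) = -0.4527. V = [p*·6.7028 + (1−p*)·28.9959]/1.12 = 13.5540. B = V − Δ·S = 44.9528.
(1,1): S=141.7800. Δ = (V_up−V_dn)/(S_up−S_dn) = (0.0000−6.7028)/(197.0742−96.4104) = -0.0666. V = [p*·0.0000 + (1−p*)·6.7028]/1.12 = 2.2758. B = V − Δ·S = 11.7164.
(0,0): S=102.0000. Δ = (V_up−V_dn)/(S_up−S_dn) = (2.2758−13.5540)/(141.7800−69.3600) = -0.1557. V = [p*·2.2758 + (1−p*)·13.5540]/1.12 = 5.8613. B = V − Δ·S = 21.7460.
Check: Δ(0,0)·S0 + B(0,0) = 5.8613 = V0.

(0,0): Delta=-0.1557 Bond=21.7460
(1,0): Delta=-0.4527 Bond=44.9528
(1,1): Delta=-0.0666 Bond=11.7164
(2,0): Delta=-1.0000 Bond=76.1607
(2,1): Delta=-0.2884 Bond=34.5069
(2,2): Delta=0.0000 Bond=0.0000
V0=5.8613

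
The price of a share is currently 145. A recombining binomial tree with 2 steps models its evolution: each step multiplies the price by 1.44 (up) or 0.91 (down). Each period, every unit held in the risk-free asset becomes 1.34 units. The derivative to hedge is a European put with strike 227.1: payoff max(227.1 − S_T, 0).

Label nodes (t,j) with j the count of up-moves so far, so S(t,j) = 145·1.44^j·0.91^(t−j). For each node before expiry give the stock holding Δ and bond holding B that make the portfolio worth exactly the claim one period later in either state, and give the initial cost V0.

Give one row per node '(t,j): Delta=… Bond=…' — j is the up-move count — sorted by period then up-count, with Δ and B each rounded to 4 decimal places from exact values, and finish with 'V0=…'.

Since d<R<u, set p* = (R−d)/(u−d) = 0.8113; price each node as the discounted p*-expectation of its children.
Terminal payoffs: V(2,0)=107.0255, V(2,1)=37.0920, V(2,2)=0.0000
(1,0): S=131.9500. Δ = (V_up−V_dn)/(S_up−S_dn) = (37.0920−107.0255)/(190.0080−120.0745) = -1.0000. V = [p*·37.0920 + (1−p*)·107.0255]/1.34 = 37.5276. B = V − Δ·S = 169.4776.
(1,1): S=208.8000. Δ = (V_up−V_dn)/(S_up−S_dn) = (0.0000−37.0920)/(300.6720−190.0080) = -0.3352. V = [p*·0.0000 + (1−p*)·37.0920]/1.34 = 5.2228. B = V − Δ·S = 75.2077.
(0,0): S=145.0000. Δ = (V_up−V_dn)/(S_up−S_dn) = (5.2228−37.5276)/(208.8000−131.9500) = -0.4204. V = [p*·5.2228 + (1−p*)·37.5276]/1.34 = 8.4463. B = V − Δ·S = 69.3988.
Check: Δ(0,0)·S0 + B(0,0) = 8.4463 = V0.

(0,0): Delta=-0.4204 Bond=69.3988
(1,0): Delta=-1.0000 Bond=169.4776
(1,1): Delta=-0.3352 Bond=75.2077
V0=8.4463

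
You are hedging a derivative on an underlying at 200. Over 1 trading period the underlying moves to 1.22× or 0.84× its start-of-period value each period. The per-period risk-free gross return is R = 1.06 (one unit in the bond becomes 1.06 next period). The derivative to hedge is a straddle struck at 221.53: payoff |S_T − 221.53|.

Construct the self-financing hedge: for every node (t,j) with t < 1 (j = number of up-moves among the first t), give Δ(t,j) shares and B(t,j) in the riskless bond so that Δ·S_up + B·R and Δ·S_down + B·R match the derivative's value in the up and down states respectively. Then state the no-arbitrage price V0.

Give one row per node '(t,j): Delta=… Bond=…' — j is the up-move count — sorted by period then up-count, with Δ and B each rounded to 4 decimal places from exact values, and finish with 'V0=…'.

No-arbitrage ⇒ martingale measure with p* = (R−d)/(u−d) = 0.5789.
At expiry t=1: V(1,0)=53.5300, V(1,1)=22.4700
(0,0): S=200.0000. Δ = (V_up−V_dn)/(S_up−S_dn) = (22.4700−53.5300)/(244.0000−168.0000) = -0.4087. V = [p*·22.4700 + (1−p*)·53.5300]/1.06 = 33.5357. B = V − Δ·S = 115.2726.
Each (Δ,B) replicates both successor values, so the strategy is self-financing and V0 is arbitrage-free.

(0,0): Delta=-0.4087 Bond=115.2726
V0=33.5357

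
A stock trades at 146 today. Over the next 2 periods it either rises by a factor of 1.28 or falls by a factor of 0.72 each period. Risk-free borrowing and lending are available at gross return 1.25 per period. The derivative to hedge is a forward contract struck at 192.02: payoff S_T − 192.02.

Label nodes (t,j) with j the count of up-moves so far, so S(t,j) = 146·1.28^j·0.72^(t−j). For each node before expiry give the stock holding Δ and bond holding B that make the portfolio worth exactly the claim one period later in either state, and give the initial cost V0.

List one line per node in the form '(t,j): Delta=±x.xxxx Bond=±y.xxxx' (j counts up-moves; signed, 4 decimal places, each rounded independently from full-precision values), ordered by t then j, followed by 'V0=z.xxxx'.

No-arbitrage ⇒ martingale measure with p* = (R−d)/(u−d) = 0.9464.
Terminal values V(2,·): V(2,0)=-116.3336, V(2,1)=-57.4664, V(2,2)=47.1864
(1,0): S=105.1200. Δ = (V_up−V_dn)/(S_up−S_dn) = (-57.4664−-116.3336)/(134.5536−75.6864) = 1.0000. V = [p*·-57.4664 + (1−p*)·-116.3336]/1.25 = -48.4960. B = V − Δ·S = -153.6160.
(1,1): S=186.8800. Δ = (V_up−V_dn)/(S_up−S_dn) = (47.1864−-57.4664)/(239.2064−134.5536) = 1.0000. V = [p*·47.1864 + (1−p*)·-57.4664]/1.25 = 33.2640. B = V − Δ·S = -153.6160.
(0,0): S=146.0000. Δ = (V_up−V_dn)/(S_up−S_dn) = (33.2640−-48.4960)/(186.8800−105.1200) = 1.0000. V = [p*·33.2640 + (1−p*)·-48.4960]/1.25 = 23.1072. B = V − Δ·S = -122.8928.
The time-0 hedge costs 23.1072, which is the no-arbitrage price.

(0,0): Delta=1.0000 Bond=-122.8928
(1,0): Delta=1.0000 Bond=-153.6160
(1,1): Delta=1.0000 Bond=-153.6160
V0=23.1072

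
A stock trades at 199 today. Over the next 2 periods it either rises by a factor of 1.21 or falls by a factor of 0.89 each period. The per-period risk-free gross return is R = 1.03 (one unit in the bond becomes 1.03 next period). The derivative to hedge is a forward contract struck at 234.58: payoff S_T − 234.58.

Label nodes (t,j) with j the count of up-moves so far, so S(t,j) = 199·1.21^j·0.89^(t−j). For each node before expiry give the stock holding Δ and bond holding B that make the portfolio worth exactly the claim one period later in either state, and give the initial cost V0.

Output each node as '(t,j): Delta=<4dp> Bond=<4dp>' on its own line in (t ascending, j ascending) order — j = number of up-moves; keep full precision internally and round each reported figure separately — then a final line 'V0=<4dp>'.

No-arbitrage ⇒ martingale measure with p* = (R−d)/(u−d) = 0.4375.
Terminal values V(2,·): V(2,0)=-76.9521, V(2,1)=-20.2769, V(2,2)=56.7759
  t=1,j=0: stock 177.1100 → up 214.3031 (V=-20.2769), down 157.6279 (V=-76.9521). Price -50.6376; hedge Δ=1.0000, bond B=-227.7476.
  t=1,j=1: stock 240.7900 → up 291.3559 (V=56.7759), down 214.3031 (V=-20.2769). Price 13.0424; hedge Δ=1.0000, bond B=-227.7476.
  t=0,j=0: stock 199.0000 → up 240.7900 (V=13.0424), down 177.1100 (V=-50.6376). Price -22.1141; hedge Δ=1.0000, bond B=-221.1141.
Self-financing check: at every node Δ·S+B equals the discounted successor values.

(0,0): Delta=1.0000 Bond=-221.1141
(1,0): Delta=1.0000 Bond=-227.7476
(1,1): Delta=1.0000 Bond=-227.7476
V0=-22.1141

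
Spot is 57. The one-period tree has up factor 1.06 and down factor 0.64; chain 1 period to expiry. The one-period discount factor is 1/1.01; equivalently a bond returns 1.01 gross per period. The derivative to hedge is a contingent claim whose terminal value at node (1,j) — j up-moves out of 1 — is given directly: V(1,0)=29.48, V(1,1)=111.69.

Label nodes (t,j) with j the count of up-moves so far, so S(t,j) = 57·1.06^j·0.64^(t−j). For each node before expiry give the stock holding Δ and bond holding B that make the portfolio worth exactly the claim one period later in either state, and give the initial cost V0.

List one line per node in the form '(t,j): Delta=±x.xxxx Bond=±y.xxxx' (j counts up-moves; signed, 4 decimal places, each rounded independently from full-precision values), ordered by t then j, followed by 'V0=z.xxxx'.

(0,0): Delta=3.4340 Bond=-94.8439
V0=100.8942

Risk-neutral probability p* = (R−d)/(u−d) = (1.01−0.64)/(1.06−0.64) = 0.8810.
Terminal values V(1,·): V(1,0)=29.4800, V(1,1)=111.6900
(0,0): S=57.0000. Δ = (V_up−V_dn)/(S_up−S_dn) = (111.6900−29.4800)/(60.4200−36.4800) = 3.4340. V = [p*·111.6900 + (1−p*)·29.4800]/1.01 = 100.8942. B = V − Δ·S = -94.8439.
The time-0 hedge costs 100.8942, which is the no-arbitrage price.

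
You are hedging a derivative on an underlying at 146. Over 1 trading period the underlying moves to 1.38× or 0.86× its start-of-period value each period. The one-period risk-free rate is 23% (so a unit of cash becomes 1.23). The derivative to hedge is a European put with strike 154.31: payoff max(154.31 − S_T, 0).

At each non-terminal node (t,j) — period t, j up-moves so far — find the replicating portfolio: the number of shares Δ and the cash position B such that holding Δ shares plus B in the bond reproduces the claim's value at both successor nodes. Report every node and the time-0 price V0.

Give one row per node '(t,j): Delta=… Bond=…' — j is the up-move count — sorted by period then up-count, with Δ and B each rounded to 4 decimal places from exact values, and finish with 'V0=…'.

The replicating-portfolio and risk-neutral prices coincide; use p* = (1.23−0.86)/(1.38−0.86) = 0.7115 for the latter.
At expiry t=1: V(1,0)=28.7500, V(1,1)=0.0000
(0,0): S=146.0000. Δ = (V_up−V_dn)/(S_up−S_dn) = (0.0000−28.7500)/(201.4800−125.5600) = -0.3787. V = [p*·0.0000 + (1−p*)·28.7500]/1.23 = 6.7425. B = V − Δ·S = 62.0310.
Self-financing check: at every node Δ·S+B equals the discounted successor values.

(0,0): Delta=-0.3787 Bond=62.0310
V0=6.7425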